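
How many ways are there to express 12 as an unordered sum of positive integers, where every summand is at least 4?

The partitions of 12 that satisfy the conditions:
12
8,4
7,5
6,6
4,4,4
That's 5 in total.

5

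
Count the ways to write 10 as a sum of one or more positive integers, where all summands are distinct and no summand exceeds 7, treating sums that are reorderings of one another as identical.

The partitions of 10 that satisfy the conditions:
7+3
7+2+1
6+4
6+3+1
5+4+1
5+3+2
4+3+2+1

7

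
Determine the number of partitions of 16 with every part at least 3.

Enumerating:
16
13,3
12,4
11,5
10,6
10,3,3
9,7
9,4,3
8,8
8,5,3
8,4,4
7,6,3
7,5,4
7,3,3,3
6,6,4
6,5,5
6,4,3,3
5,5,3,3
5,4,4,3
4,4,4,4
4,3,3,3,3

21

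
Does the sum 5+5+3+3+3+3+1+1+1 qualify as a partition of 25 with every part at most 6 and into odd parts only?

Yes

The parts sum to 25, and the condition 'no summand exceeds 6' holds; the condition 'every summand is odd' holds.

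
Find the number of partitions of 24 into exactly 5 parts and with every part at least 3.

Enumerating:
12 + 3 + 3 + 3 + 3
11 + 4 + 3 + 3 + 3
10 + 5 + 3 + 3 + 3
10 + 4 + 4 + 3 + 3
9 + 6 + 3 + 3 + 3
9 + 5 + 4 + 3 + 3
9 + 4 + 4 + 4 + 3
8 + 7 + 3 + 3 + 3
8 + 6 + 4 + 3 + 3
8 + 5 + 5 + 3 + 3
8 + 5 + 4 + 4 + 3
8 + 4 + 4 + 4 + 4
7 + 7 + 4 + 3 + 3
7 + 6 + 5 + 3 + 3
7 + 6 + 4 + 4 + 3
7 + 5 + 5 + 4 + 3
7 + 5 + 4 + 4 + 4
6 + 6 + 6 + 3 + 3
6 + 6 + 5 + 4 + 3
6 + 6 + 4 + 4 + 4
6 + 5 + 5 + 5 + 3
6 + 5 + 5 + 4 + 4
5 + 5 + 5 + 5 + 4
Counting gives 23.

23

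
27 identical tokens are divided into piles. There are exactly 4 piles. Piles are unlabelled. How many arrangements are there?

Direct enumeration gives 150 partitions.

150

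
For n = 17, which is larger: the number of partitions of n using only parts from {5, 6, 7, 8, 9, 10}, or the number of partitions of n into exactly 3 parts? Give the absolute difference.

Partitions of 17 using only parts from {5, 6, 7, 8, 9, 10}: 4.
Partitions of 17 into exactly 3 parts: 24.
|4 − 24| = 20.

20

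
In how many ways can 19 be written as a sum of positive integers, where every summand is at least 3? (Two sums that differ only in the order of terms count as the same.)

There are too many to list fully; the first 12 (by largest part) are:
19
3+16
4+15
5+14
6+13
3+3+13
7+12
3+4+12
8+11
3+5+11
4+4+11
9+10
…and 27 more, for 39 total.

39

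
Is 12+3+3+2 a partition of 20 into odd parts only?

No

The parts sum to 20, and the condition 'every summand is odd' is violated.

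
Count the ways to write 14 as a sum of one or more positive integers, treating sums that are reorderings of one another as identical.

135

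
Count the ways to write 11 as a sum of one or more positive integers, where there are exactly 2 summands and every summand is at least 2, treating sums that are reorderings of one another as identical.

Listing the qualifying partitions of 11:
9, 2
8, 3
7, 4
6, 5

4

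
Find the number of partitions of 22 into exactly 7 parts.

There are 131 such partitions.

131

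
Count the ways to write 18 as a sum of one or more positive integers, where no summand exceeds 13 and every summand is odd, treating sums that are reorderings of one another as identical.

43

A partial list (first 12 by largest part):
13,5
13,3,1,1
13,1,1,1,1,1
11,7
11,5,1,1
11,3,3,1
11,3,1,1,1,1
11,1,1,1,1,1,1,1
9,9
9,7,1,1
9,5,3,1
9,5,1,1,1,1
…and 31 more, for 43 total.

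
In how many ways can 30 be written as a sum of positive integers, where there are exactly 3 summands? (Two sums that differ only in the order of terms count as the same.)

A full systematic count gives 75.

75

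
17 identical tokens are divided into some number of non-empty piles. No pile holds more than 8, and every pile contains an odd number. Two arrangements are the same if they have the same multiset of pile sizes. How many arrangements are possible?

24

Enumerating:
3+7+7
1+1+1+7+7
5+5+7
1+1+3+5+7
1+1+1+1+1+5+7
1+3+3+3+7
1+1+1+1+3+3+7
1+1+1+1+1+1+1+3+7
1+1+1+1+1+1+1+1+1+1+7
1+1+5+5+5
1+3+3+5+5
1+1+1+1+3+5+5
1+1+1+1+1+1+1+5+5
3+3+3+3+5
1+1+1+3+3+3+5
1+1+1+1+1+1+3+3+5
1+1+1+1+1+1+1+1+1+3+5
1+1+1+1+1+1+1+1+1+1+1+1+5
1+1+3+3+3+3+3
1+1+1+1+1+3+3+3+3
1+1+1+1+1+1+1+1+3+3+3
1+1+1+1+1+1+1+1+1+1+1+3+3
1+1+1+1+1+1+1+1+1+1+1+1+1+1+3
1+1+1+1+1+1+1+1+1+1+1+1+1+1+1+1+1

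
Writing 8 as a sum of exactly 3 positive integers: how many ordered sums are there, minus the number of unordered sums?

16

Compositions: C(7,2) = 21.
Partitions of 8 into exactly 3 parts: 5.
Difference: 21 − 5 = 16.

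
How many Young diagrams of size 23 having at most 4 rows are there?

150

A full systematic count gives 150.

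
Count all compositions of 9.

256

There are 8 gaps and each independently is a cut or not, giving 2^8 = 256.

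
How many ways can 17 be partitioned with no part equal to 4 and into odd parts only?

38

A partial list (first 12 by largest part):
17
15,1,1
13,3,1
13,1,1,1,1
11,5,1
11,3,3
11,3,1,1,1
11,1,1,1,1,1,1
9,7,1
9,5,3
9,5,1,1,1
9,3,3,1,1
…and 26 more, for 38 total.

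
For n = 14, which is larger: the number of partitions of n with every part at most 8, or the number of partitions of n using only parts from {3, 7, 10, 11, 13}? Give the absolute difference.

114

Partitions of 14 with every part at most 8: 116.
Partitions of 14 using only parts from {3, 7, 10, 11, 13}: 2.
|116 − 2| = 114.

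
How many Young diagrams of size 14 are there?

A full systematic count gives 135.

135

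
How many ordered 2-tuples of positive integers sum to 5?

By stars and bars with positive parts, the count is C(4,1) = 4.

4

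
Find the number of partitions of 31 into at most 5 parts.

748

Direct enumeration gives 748 partitions.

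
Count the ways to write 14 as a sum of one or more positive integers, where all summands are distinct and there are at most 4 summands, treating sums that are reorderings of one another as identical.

They are:
14
13+1
12+2
11+3
11+2+1
10+4
10+3+1
9+5
9+4+1
9+3+2
8+6
8+5+1
8+4+2
8+3+2+1
7+6+1
7+5+2
7+4+3
7+4+2+1
6+5+3
6+5+2+1
6+4+3+1
5+4+3+2

22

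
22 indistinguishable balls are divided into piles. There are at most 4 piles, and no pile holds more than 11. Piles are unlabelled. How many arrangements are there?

69

A partial list (first 12 by largest part):
11, 11
11, 10, 1
11, 9, 2
11, 9, 1, 1
11, 8, 3
11, 8, 2, 1
11, 7, 4
11, 7, 3, 1
11, 7, 2, 2
11, 6, 5
11, 6, 4, 1
11, 6, 3, 2
…and 57 more, for 69 total.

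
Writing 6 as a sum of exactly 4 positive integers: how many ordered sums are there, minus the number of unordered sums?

Compositions: C(5,3) = 10.
Partitions of 6 into exactly 4 parts: 2.
Difference: 10 − 2 = 8.

8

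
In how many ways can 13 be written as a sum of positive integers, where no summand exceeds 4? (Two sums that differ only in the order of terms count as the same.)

39

A partial list (first 12 by largest part):
4 + 4 + 4 + 1
4 + 4 + 3 + 2
4 + 4 + 3 + 1 + 1
4 + 4 + 2 + 2 + 1
4 + 4 + 2 + 1 + 1 + 1
4 + 4 + 1 + 1 + 1 + 1 + 1
4 + 3 + 3 + 3
4 + 3 + 3 + 2 + 1
4 + 3 + 3 + 1 + 1 + 1
4 + 3 + 2 + 2 + 2
4 + 3 + 2 + 2 + 1 + 1
4 + 3 + 2 + 1 + 1 + 1 + 1
…and 27 more, for 39 total.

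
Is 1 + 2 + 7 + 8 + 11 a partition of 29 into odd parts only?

The parts sum to 29, and the condition 'every summand is odd' is violated.

No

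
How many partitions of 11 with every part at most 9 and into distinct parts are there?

10

They are:
9, 2
8, 3
8, 2, 1
7, 4
7, 3, 1
6, 5
6, 4, 1
6, 3, 2
5, 4, 2
5, 3, 2, 1
Counting gives 10.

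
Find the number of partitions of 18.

385

Direct enumeration gives 385 partitions.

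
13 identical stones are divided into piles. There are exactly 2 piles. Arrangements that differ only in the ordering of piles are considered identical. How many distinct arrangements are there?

6

They are:
12+1
11+2
10+3
9+4
8+5
7+6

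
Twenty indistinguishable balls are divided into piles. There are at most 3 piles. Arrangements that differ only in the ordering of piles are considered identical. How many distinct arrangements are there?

44

There are too many to list fully; the first 12 (by largest part) are:
20
19 + 1
18 + 2
18 + 1 + 1
17 + 3
17 + 2 + 1
16 + 4
16 + 3 + 1
16 + 2 + 2
15 + 5
15 + 4 + 1
15 + 3 + 2
…and 32 more, for 44 total.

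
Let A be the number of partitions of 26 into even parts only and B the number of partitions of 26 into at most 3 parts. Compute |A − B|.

Partitions of 26 into even parts only: 101.
Partitions of 26 into at most 3 parts: 70.
|101 − 70| = 31.

31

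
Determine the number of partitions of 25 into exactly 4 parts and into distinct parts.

54

A partial list (first 12 by largest part):
19, 3, 2, 1
18, 4, 2, 1
17, 5, 2, 1
17, 4, 3, 1
16, 6, 2, 1
16, 5, 3, 1
16, 4, 3, 2
15, 7, 2, 1
15, 6, 3, 1
15, 5, 4, 1
15, 5, 3, 2
14, 8, 2, 1
…and 42 more, for 54 total.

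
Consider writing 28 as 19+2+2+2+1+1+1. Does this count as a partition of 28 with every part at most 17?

No

The parts sum to 28, and the condition 'no summand exceeds 17' is violated.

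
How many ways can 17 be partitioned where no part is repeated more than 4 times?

205

A full systematic count gives 205.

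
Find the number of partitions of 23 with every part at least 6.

12

Listing the qualifying partitions of 23:
23
17, 6
16, 7
15, 8
14, 9
13, 10
12, 11
11, 6, 6
10, 7, 6
9, 8, 6
9, 7, 7
8, 8, 7
That's 12 in total.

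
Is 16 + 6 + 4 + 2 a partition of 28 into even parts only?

The parts sum to 28, and the condition 'every summand is even' holds.

Yes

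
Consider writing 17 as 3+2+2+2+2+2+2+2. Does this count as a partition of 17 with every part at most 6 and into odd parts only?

No

The parts sum to 17, and the condition 'every summand is odd' is violated.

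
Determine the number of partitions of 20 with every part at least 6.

8

The partitions of 20 that satisfy the conditions:
20
14 + 6
13 + 7
12 + 8
11 + 9
10 + 10
8 + 6 + 6
7 + 7 + 6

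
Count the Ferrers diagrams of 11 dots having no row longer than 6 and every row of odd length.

Enumerating:
5, 5, 1
5, 3, 3
5, 3, 1, 1, 1
5, 1, 1, 1, 1, 1, 1
3, 3, 3, 1, 1
3, 3, 1, 1, 1, 1, 1
3, 1, 1, 1, 1, 1, 1, 1, 1
1, 1, 1, 1, 1, 1, 1, 1, 1, 1, 1

8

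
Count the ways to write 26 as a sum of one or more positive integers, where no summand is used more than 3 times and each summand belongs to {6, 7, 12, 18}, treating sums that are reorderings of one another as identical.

They are:
12,7,7
7,7,6,6
That's 2 in total.

2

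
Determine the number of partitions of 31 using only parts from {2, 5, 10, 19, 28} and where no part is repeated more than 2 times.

Enumerating:
19, 10, 2
19, 5, 5, 2
Counting gives 2.

2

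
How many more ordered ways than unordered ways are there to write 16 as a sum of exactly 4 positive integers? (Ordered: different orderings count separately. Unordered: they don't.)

421

Ordered (compositions into 4 parts): C(15,3) = 455.
Unordered (partitions into 4 parts): 34.
Difference: 455 − 34 = 421.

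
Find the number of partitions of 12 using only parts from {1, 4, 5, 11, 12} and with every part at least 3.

They are:
12
4+4+4
That's 2 in total.

2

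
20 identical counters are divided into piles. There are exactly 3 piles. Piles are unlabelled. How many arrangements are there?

There are too many to list fully; the first 12 (by largest part) are:
18, 1, 1
17, 2, 1
16, 3, 1
16, 2, 2
15, 4, 1
15, 3, 2
14, 5, 1
14, 4, 2
14, 3, 3
13, 6, 1
13, 5, 2
13, 4, 3
…and 21 more, for 33 total.

33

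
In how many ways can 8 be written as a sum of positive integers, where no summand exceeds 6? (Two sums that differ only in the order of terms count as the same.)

Listing the qualifying partitions of 8:
6 + 2
6 + 1 + 1
5 + 3
5 + 2 + 1
5 + 1 + 1 + 1
4 + 4
4 + 3 + 1
4 + 2 + 2
4 + 2 + 1 + 1
4 + 1 + 1 + 1 + 1
3 + 3 + 2
3 + 3 + 1 + 1
3 + 2 + 2 + 1
3 + 2 + 1 + 1 + 1
3 + 1 + 1 + 1 + 1 + 1
2 + 2 + 2 + 2
2 + 2 + 2 + 1 + 1
2 + 2 + 1 + 1 + 1 + 1
2 + 1 + 1 + 1 + 1 + 1 + 1
1 + 1 + 1 + 1 + 1 + 1 + 1 + 1

20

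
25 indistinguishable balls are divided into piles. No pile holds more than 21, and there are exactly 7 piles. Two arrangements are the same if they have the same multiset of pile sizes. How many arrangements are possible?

A full systematic count gives 248.

248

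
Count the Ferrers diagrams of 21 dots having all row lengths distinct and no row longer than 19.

Enumerating by decreasing first part gives 74 partitions in all.

74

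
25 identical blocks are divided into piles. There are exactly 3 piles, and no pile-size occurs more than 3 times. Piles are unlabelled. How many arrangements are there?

There are too many to list fully; the first 12 (by largest part) are:
23 + 1 + 1
22 + 2 + 1
21 + 3 + 1
21 + 2 + 2
20 + 4 + 1
20 + 3 + 2
19 + 5 + 1
19 + 4 + 2
19 + 3 + 3
18 + 6 + 1
18 + 5 + 2
18 + 4 + 3
…and 40 more, for 52 total.

52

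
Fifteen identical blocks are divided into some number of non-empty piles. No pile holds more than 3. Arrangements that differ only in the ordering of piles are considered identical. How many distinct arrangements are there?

There are too many to list fully; the first 12 (by largest part) are:
3+3+3+3+3
1+2+3+3+3+3
1+1+1+3+3+3+3
2+2+2+3+3+3
1+1+2+2+3+3+3
1+1+1+1+2+3+3+3
1+1+1+1+1+1+3+3+3
1+2+2+2+2+3+3
1+1+1+2+2+2+3+3
1+1+1+1+1+2+2+3+3
1+1+1+1+1+1+1+2+3+3
1+1+1+1+1+1+1+1+1+3+3
…and 15 more, for 27 total.

27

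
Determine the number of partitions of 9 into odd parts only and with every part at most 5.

Listing the qualifying partitions of 9:
1, 3, 5
1, 1, 1, 1, 5
3, 3, 3
1, 1, 1, 3, 3
1, 1, 1, 1, 1, 1, 3
1, 1, 1, 1, 1, 1, 1, 1, 1

6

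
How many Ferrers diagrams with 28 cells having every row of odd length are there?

Counting exhaustively, 222 partitions satisfy the conditions.

222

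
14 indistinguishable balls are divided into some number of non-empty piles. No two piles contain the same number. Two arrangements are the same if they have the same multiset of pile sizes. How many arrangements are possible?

They are:
14
1, 13
2, 12
3, 11
1, 2, 11
4, 10
1, 3, 10
5, 9
1, 4, 9
2, 3, 9
6, 8
1, 5, 8
2, 4, 8
1, 2, 3, 8
1, 6, 7
2, 5, 7
3, 4, 7
1, 2, 4, 7
3, 5, 6
1, 2, 5, 6
1, 3, 4, 6
2, 3, 4, 5

22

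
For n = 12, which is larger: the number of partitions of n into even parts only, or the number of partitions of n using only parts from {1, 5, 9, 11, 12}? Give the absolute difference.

5

Partitions of 12 into even parts only: 11.
Partitions of 12 using only parts from {1, 5, 9, 11, 12}: 6.
|11 − 6| = 5.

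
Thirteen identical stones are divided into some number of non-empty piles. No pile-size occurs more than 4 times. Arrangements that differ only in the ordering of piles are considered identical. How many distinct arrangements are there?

There are 76 such partitions.

76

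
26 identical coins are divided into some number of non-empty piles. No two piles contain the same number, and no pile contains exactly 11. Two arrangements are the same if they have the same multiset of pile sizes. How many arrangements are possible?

There are 140 such partitions.

140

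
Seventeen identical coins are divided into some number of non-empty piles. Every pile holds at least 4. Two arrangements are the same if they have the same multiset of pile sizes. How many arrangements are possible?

12

The partitions of 17 that satisfy the conditions:
17
4+13
5+12
6+11
7+10
8+9
4+4+9
4+5+8
4+6+7
5+5+7
5+6+6
4+4+4+5
Counting gives 12.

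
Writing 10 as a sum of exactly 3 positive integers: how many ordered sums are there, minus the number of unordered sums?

Compositions: C(9,2) = 36.
Partitions of 10 into exactly 3 parts: 8.
Difference: 36 − 8 = 28.

28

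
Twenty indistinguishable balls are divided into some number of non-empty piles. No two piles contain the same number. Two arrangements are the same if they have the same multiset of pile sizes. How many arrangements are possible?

64

There are too many to list fully; the first 12 (by largest part) are:
20
19, 1
18, 2
17, 3
17, 2, 1
16, 4
16, 3, 1
15, 5
15, 4, 1
15, 3, 2
14, 6
14, 5, 1
…and 52 more, for 64 total.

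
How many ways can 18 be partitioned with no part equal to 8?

343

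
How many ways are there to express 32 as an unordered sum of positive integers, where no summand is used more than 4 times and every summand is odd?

Systematic enumeration (by largest part, then next-largest, …) yields 171.

171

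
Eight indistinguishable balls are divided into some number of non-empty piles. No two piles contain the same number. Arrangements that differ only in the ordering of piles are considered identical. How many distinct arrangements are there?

The partitions of 8 that satisfy the conditions:
8
7, 1
6, 2
5, 3
5, 2, 1
4, 3, 1
That's 6 in total.

6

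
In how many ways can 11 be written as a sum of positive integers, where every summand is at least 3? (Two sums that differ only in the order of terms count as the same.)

They are:
11
8+3
7+4
6+5
5+3+3
4+4+3
That's 6 in total.

6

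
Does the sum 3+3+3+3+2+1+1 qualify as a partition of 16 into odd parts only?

The parts sum to 16, and the condition 'every summand is odd' is violated.

No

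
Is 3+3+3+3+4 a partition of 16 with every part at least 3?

The parts sum to 16, and the condition 'every summand is at least 3' holds.

Yes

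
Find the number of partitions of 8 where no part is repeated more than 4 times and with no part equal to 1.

They are:
8
6 + 2
5 + 3
4 + 4
4 + 2 + 2
3 + 3 + 2
2 + 2 + 2 + 2

7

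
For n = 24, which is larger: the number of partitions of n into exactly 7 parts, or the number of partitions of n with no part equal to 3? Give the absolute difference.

582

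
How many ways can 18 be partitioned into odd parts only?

46

A partial list (first 12 by largest part):
17,1
15,3
15,1,1,1
13,5
13,3,1,1
13,1,1,1,1,1
11,7
11,5,1,1
11,3,3,1
11,3,1,1,1,1
11,1,1,1,1,1,1,1
9,9
…and 34 more, for 46 total.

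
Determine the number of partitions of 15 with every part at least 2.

There are too many to list fully; the first 12 (by largest part) are:
15
13+2
12+3
11+4
11+2+2
10+5
10+3+2
9+6
9+4+2
9+3+3
9+2+2+2
8+7
…and 29 more, for 41 total.

41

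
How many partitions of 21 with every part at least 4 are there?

27

A partial list (first 12 by largest part):
21
17,4
16,5
15,6
14,7
13,8
13,4,4
12,9
12,5,4
11,10
11,6,4
11,5,5
…and 15 more, for 27 total.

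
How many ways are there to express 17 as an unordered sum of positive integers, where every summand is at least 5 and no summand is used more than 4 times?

They are:
17
12, 5
11, 6
10, 7
9, 8
7, 5, 5
6, 6, 5

7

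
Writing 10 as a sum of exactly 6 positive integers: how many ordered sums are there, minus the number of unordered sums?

Ordered (compositions into 6 parts): C(9,5) = 126.
Unordered (partitions into 6 parts): 5.
Difference: 126 − 5 = 121.

121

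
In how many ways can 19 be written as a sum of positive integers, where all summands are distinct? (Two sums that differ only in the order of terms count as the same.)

54

A partial list (first 12 by largest part):
19
18,1
17,2
16,3
16,2,1
15,4
15,3,1
14,5
14,4,1
14,3,2
13,6
13,5,1
…and 42 more, for 54 total.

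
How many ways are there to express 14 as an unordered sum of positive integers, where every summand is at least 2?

34

There are too many to list fully; the first 12 (by largest part) are:
14
2+12
3+11
4+10
2+2+10
5+9
2+3+9
6+8
2+4+8
3+3+8
2+2+2+8
7+7
…and 22 more, for 34 total.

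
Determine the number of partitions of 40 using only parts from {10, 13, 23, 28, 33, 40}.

2

They are:
40
10+10+10+10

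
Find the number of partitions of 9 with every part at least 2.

Listing the qualifying partitions of 9:
9
7,2
6,3
5,4
5,2,2
4,3,2
3,3,3
3,2,2,2

8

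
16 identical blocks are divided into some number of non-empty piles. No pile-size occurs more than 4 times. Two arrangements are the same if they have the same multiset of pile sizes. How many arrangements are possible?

Counting exhaustively, 164 partitions satisfy the conditions.

164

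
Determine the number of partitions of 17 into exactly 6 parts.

44

There are too many to list fully; the first 12 (by largest part) are:
1, 1, 1, 1, 1, 12
1, 1, 1, 1, 2, 11
1, 1, 1, 1, 3, 10
1, 1, 1, 2, 2, 10
1, 1, 1, 1, 4, 9
1, 1, 1, 2, 3, 9
1, 1, 2, 2, 2, 9
1, 1, 1, 1, 5, 8
1, 1, 1, 2, 4, 8
1, 1, 1, 3, 3, 8
1, 1, 2, 2, 3, 8
1, 2, 2, 2, 2, 8
…and 32 more, for 44 total.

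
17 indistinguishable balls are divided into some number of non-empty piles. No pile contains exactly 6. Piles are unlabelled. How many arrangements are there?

Counting exhaustively, 241 partitions satisfy the conditions.

241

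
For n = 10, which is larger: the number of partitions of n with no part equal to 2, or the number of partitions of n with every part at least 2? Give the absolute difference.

Partitions of 10 with no part equal to 2: 20.
Partitions of 10 with every part at least 2: 12.
|20 − 12| = 8.

8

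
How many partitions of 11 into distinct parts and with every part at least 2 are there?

Enumerating:
11
9,2
8,3
7,4
6,5
6,3,2
5,4,2
That's 7 in total.

7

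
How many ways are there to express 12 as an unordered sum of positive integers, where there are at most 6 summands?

A partial list (first 12 by largest part):
12
11,1
10,2
10,1,1
9,3
9,2,1
9,1,1,1
8,4
8,3,1
8,2,2
8,2,1,1
8,1,1,1,1
…and 46 more, for 58 total.

58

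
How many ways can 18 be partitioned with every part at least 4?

The partitions of 18 that satisfy the conditions:
18
4 + 14
5 + 13
6 + 12
7 + 11
8 + 10
4 + 4 + 10
9 + 9
4 + 5 + 9
4 + 6 + 8
5 + 5 + 8
4 + 7 + 7
5 + 6 + 7
6 + 6 + 6
4 + 4 + 4 + 6
4 + 4 + 5 + 5

16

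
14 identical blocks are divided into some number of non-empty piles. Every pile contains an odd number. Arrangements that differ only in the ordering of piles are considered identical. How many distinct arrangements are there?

22

They are:
13 + 1
11 + 3
11 + 1 + 1 + 1
9 + 5
9 + 3 + 1 + 1
9 + 1 + 1 + 1 + 1 + 1
7 + 7
7 + 5 + 1 + 1
7 + 3 + 3 + 1
7 + 3 + 1 + 1 + 1 + 1
7 + 1 + 1 + 1 + 1 + 1 + 1 + 1
5 + 5 + 3 + 1
5 + 5 + 1 + 1 + 1 + 1
5 + 3 + 3 + 3
5 + 3 + 3 + 1 + 1 + 1
5 + 3 + 1 + 1 + 1 + 1 + 1 + 1
5 + 1 + 1 + 1 + 1 + 1 + 1 + 1 + 1 + 1
3 + 3 + 3 + 3 + 1 + 1
3 + 3 + 3 + 1 + 1 + 1 + 1 + 1
3 + 3 + 1 + 1 + 1 + 1 + 1 + 1 + 1 + 1
3 + 1 + 1 + 1 + 1 + 1 + 1 + 1 + 1 + 1 + 1 + 1
1 + 1 + 1 + 1 + 1 + 1 + 1 + 1 + 1 + 1 + 1 + 1 + 1 + 1
Counting gives 22.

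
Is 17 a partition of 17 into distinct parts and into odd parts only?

The parts sum to 17, and the condition 'all summands are distinct' holds; the condition 'every summand is odd' holds.

Yes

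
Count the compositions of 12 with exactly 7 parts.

Place 6 bars in the 11 internal gaps of a row of 12 dots: C(11,6) = 462.

462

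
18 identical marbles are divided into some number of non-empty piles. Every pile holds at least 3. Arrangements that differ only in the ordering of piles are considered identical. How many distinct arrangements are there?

33

A partial list (first 12 by largest part):
18
3,15
4,14
5,13
6,12
3,3,12
7,11
3,4,11
8,10
3,5,10
4,4,10
9,9
…and 21 more, for 33 total.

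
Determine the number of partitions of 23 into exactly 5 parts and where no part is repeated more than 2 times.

104

Systematic enumeration (by largest part, then next-largest, …) yields 104.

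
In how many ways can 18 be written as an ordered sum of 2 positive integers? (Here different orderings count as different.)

By stars and bars with positive parts, the count is C(17,1) = 17.

17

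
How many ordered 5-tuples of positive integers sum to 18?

By stars and bars with positive parts, the count is C(17,4) = 2380.

2380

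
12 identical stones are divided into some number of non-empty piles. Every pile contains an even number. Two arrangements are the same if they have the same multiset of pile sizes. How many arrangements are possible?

11

Enumerating:
12
10+2
8+4
8+2+2
6+6
6+4+2
6+2+2+2
4+4+4
4+4+2+2
4+2+2+2+2
2+2+2+2+2+2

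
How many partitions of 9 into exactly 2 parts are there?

They are:
8 + 1
7 + 2
6 + 3
5 + 4
That's 4 in total.

4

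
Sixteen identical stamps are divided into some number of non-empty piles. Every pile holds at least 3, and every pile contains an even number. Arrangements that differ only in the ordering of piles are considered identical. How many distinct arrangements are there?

7

Listing the qualifying partitions of 16:
16
12+4
10+6
8+8
8+4+4
6+6+4
4+4+4+4
Counting gives 7.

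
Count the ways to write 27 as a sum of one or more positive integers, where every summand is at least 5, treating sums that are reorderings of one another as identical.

A partial list (first 12 by largest part):
27
5+22
6+21
7+20
8+19
9+18
10+17
5+5+17
11+16
5+6+16
12+15
5+7+15
…and 30 more, for 42 total.

42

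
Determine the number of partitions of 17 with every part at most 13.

Enumerating by decreasing first part gives 290 partitions in all.

290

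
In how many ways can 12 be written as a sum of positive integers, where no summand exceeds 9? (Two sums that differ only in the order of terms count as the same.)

A full systematic count gives 73.

73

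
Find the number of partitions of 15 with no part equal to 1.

There are too many to list fully; the first 12 (by largest part) are:
15
13 + 2
12 + 3
11 + 4
11 + 2 + 2
10 + 5
10 + 3 + 2
9 + 6
9 + 4 + 2
9 + 3 + 3
9 + 2 + 2 + 2
8 + 7
…and 29 more, for 41 total.

41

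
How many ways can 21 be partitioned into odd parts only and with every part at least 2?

Enumerating:
21
15 + 3 + 3
13 + 5 + 3
11 + 7 + 3
11 + 5 + 5
9 + 9 + 3
9 + 7 + 5
9 + 3 + 3 + 3 + 3
7 + 7 + 7
7 + 5 + 3 + 3 + 3
5 + 5 + 5 + 3 + 3
3 + 3 + 3 + 3 + 3 + 3 + 3

12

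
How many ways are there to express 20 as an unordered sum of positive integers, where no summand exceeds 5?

Systematic enumeration (by largest part, then next-largest, …) yields 192.

192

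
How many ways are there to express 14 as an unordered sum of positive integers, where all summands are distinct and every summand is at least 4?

4

Listing the qualifying partitions of 14:
14
10, 4
9, 5
8, 6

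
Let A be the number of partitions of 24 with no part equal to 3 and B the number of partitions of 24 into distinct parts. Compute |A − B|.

Partitions of 24 with no part equal to 3: 783.
Partitions of 24 into distinct parts: 122.
|783 − 122| = 661.

661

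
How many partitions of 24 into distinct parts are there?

A full systematic count gives 122.

122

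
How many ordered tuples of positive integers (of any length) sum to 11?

1024

There are 10 gaps and each independently is a cut or not, giving 2^10 = 1024.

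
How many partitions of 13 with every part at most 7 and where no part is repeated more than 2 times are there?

29

There are too many to list fully; the first 12 (by largest part) are:
7,6
7,5,1
7,4,2
7,4,1,1
7,3,3
7,3,2,1
7,2,2,1,1
6,6,1
6,5,2
6,5,1,1
6,4,3
6,4,2,1
…and 17 more, for 29 total.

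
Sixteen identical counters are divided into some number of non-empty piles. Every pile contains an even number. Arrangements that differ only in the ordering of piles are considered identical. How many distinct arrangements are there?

Listing the qualifying partitions of 16:
16
14, 2
12, 4
12, 2, 2
10, 6
10, 4, 2
10, 2, 2, 2
8, 8
8, 6, 2
8, 4, 4
8, 4, 2, 2
8, 2, 2, 2, 2
6, 6, 4
6, 6, 2, 2
6, 4, 4, 2
6, 4, 2, 2, 2
6, 2, 2, 2, 2, 2
4, 4, 4, 4
4, 4, 4, 2, 2
4, 4, 2, 2, 2, 2
4, 2, 2, 2, 2, 2, 2
2, 2, 2, 2, 2, 2, 2, 2
Counting gives 22.

22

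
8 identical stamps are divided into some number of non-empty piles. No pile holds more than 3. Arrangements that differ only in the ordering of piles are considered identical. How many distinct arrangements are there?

Listing the qualifying partitions of 8:
3 + 3 + 2
3 + 3 + 1 + 1
3 + 2 + 2 + 1
3 + 2 + 1 + 1 + 1
3 + 1 + 1 + 1 + 1 + 1
2 + 2 + 2 + 2
2 + 2 + 2 + 1 + 1
2 + 2 + 1 + 1 + 1 + 1
2 + 1 + 1 + 1 + 1 + 1 + 1
1 + 1 + 1 + 1 + 1 + 1 + 1 + 1

10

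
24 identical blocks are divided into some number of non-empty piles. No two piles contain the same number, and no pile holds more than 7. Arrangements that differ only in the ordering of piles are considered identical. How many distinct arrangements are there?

They are:
2+4+5+6+7
1+2+3+5+6+7

2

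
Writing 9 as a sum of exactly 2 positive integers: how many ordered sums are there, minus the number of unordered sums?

4

Ordered (compositions into 2 parts): C(8,1) = 8.
Partitions of 9 into exactly 2 parts: 4.
Difference: 8 − 4 = 4.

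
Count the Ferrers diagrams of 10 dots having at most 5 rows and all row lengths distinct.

10

They are:
10
9+1
8+2
7+3
7+2+1
6+4
6+3+1
5+4+1
5+3+2
4+3+2+1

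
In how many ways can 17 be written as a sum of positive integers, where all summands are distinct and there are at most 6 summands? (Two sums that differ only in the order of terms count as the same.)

38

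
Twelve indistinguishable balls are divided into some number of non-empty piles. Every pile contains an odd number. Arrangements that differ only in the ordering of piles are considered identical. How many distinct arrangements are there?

15

The partitions of 12 that satisfy the conditions:
1,11
3,9
1,1,1,9
5,7
1,1,3,7
1,1,1,1,1,7
1,1,5,5
1,3,3,5
1,1,1,1,3,5
1,1,1,1,1,1,1,5
3,3,3,3
1,1,1,3,3,3
1,1,1,1,1,1,3,3
1,1,1,1,1,1,1,1,1,3
1,1,1,1,1,1,1,1,1,1,1,1
Counting gives 15.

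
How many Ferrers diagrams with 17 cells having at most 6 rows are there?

163

Counting exhaustively, 163 partitions satisfy the conditions.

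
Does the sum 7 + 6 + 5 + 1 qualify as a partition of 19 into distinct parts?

Yes

The parts sum to 19, and the condition 'all summands are distinct' holds.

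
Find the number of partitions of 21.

792

There are 792 such partitions.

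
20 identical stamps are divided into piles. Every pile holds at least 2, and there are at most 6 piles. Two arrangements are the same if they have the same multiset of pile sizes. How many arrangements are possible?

A full systematic count gives 118.

118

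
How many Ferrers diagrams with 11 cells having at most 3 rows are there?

16

Listing the qualifying partitions of 11:
11
10,1
9,2
9,1,1
8,3
8,2,1
7,4
7,3,1
7,2,2
6,5
6,4,1
6,3,2
5,5,1
5,4,2
5,3,3
4,4,3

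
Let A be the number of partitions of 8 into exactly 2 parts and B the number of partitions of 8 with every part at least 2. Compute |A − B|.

3

Partitions of 8 into exactly 2 parts: 4.
Partitions of 8 with every part at least 2: 7.
|4 − 7| = 3.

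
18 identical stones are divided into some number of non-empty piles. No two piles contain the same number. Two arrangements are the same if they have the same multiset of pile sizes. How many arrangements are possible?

A partial list (first 12 by largest part):
18
1 + 17
2 + 16
3 + 15
1 + 2 + 15
4 + 14
1 + 3 + 14
5 + 13
1 + 4 + 13
2 + 3 + 13
6 + 12
1 + 5 + 12
…and 34 more, for 46 total.

46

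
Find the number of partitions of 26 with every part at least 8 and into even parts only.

5

Listing the qualifying partitions of 26:
26
18 + 8
16 + 10
14 + 12
10 + 8 + 8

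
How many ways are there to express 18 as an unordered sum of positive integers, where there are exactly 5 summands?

There are too many to list fully; the first 12 (by largest part) are:
14+1+1+1+1
13+2+1+1+1
12+3+1+1+1
12+2+2+1+1
11+4+1+1+1
11+3+2+1+1
11+2+2+2+1
10+5+1+1+1
10+4+2+1+1
10+3+3+1+1
10+3+2+2+1
10+2+2+2+2
…and 45 more, for 57 total.

57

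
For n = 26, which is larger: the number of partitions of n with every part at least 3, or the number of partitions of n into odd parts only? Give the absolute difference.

7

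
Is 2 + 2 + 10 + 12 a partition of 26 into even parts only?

Yes

The parts sum to 26, and the condition 'every summand is even' holds.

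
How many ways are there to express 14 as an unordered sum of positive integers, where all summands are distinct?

Enumerating:
14
1 + 13
2 + 12
3 + 11
1 + 2 + 11
4 + 10
1 + 3 + 10
5 + 9
1 + 4 + 9
2 + 3 + 9
6 + 8
1 + 5 + 8
2 + 4 + 8
1 + 2 + 3 + 8
1 + 6 + 7
2 + 5 + 7
3 + 4 + 7
1 + 2 + 4 + 7
3 + 5 + 6
1 + 2 + 5 + 6
1 + 3 + 4 + 6
2 + 3 + 4 + 5

22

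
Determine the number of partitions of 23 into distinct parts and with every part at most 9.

23

The partitions of 23 that satisfy the conditions:
9 + 8 + 6
9 + 8 + 5 + 1
9 + 8 + 4 + 2
9 + 8 + 3 + 2 + 1
9 + 7 + 6 + 1
9 + 7 + 5 + 2
9 + 7 + 4 + 3
9 + 7 + 4 + 2 + 1
9 + 6 + 5 + 3
9 + 6 + 5 + 2 + 1
9 + 6 + 4 + 3 + 1
9 + 5 + 4 + 3 + 2
8 + 7 + 6 + 2
8 + 7 + 5 + 3
8 + 7 + 5 + 2 + 1
8 + 7 + 4 + 3 + 1
8 + 6 + 5 + 4
8 + 6 + 5 + 3 + 1
8 + 6 + 4 + 3 + 2
8 + 5 + 4 + 3 + 2 + 1
7 + 6 + 5 + 4 + 1
7 + 6 + 5 + 3 + 2
7 + 6 + 4 + 3 + 2 + 1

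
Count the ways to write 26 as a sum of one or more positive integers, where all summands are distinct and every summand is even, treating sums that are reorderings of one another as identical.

18

Listing the qualifying partitions of 26:
26
24,2
22,4
20,6
20,4,2
18,8
18,6,2
16,10
16,8,2
16,6,4
14,12
14,10,2
14,8,4
14,6,4,2
12,10,4
12,8,6
12,8,4,2
10,8,6,2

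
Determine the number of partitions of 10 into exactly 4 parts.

They are:
7+1+1+1
6+2+1+1
5+3+1+1
5+2+2+1
4+4+1+1
4+3+2+1
4+2+2+2
3+3+3+1
3+3+2+2
Counting gives 9.

9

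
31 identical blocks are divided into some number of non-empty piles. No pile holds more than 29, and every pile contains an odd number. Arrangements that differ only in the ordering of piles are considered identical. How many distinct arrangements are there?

There are 339 such partitions.

339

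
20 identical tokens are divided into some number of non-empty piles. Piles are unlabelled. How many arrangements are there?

627

A full systematic count gives 627.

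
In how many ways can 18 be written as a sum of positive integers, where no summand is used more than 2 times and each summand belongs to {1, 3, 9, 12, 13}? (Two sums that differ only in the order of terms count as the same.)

The partitions of 18 that satisfy the conditions:
13 + 3 + 1 + 1
12 + 3 + 3
9 + 9
That's 3 in total.

3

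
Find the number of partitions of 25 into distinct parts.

142

Enumerating by decreasing first part gives 142 partitions in all.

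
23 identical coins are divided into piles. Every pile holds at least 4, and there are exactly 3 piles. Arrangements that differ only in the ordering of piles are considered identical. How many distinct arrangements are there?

16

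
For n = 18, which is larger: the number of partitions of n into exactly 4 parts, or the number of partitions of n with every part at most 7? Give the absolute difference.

Partitions of 18 into exactly 4 parts: 47.
Partitions of 18 with every part at most 7: 248.
|47 − 248| = 201.

201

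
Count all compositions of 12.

There are 11 gaps and each independently is a cut or not, giving 2^11 = 2048.

2048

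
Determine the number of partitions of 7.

Listing the qualifying partitions of 7:
7
6, 1
5, 2
5, 1, 1
4, 3
4, 2, 1
4, 1, 1, 1
3, 3, 1
3, 2, 2
3, 2, 1, 1
3, 1, 1, 1, 1
2, 2, 2, 1
2, 2, 1, 1, 1
2, 1, 1, 1, 1, 1
1, 1, 1, 1, 1, 1, 1
Counting gives 15.

15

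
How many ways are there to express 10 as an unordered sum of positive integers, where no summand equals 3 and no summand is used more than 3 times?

Enumerating:
10
9, 1
8, 2
8, 1, 1
7, 2, 1
7, 1, 1, 1
6, 4
6, 2, 2
6, 2, 1, 1
5, 5
5, 4, 1
5, 2, 2, 1
5, 2, 1, 1, 1
4, 4, 2
4, 4, 1, 1
4, 2, 2, 2
4, 2, 2, 1, 1
That's 17 in total.

17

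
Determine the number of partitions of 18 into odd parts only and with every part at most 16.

A partial list (first 12 by largest part):
3,15
1,1,1,15
5,13
1,1,3,13
1,1,1,1,1,13
7,11
1,1,5,11
1,3,3,11
1,1,1,1,3,11
1,1,1,1,1,1,1,11
9,9
1,1,7,9
…and 33 more, for 45 total.

45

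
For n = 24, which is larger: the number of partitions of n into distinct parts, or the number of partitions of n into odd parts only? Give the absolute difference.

Partitions of 24 into distinct parts: 122.
Partitions of 24 into odd parts only: 122.
|122 − 122| = 0.

0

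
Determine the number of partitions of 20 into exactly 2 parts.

Listing the qualifying partitions of 20:
19 + 1
18 + 2
17 + 3
16 + 4
15 + 5
14 + 6
13 + 7
12 + 8
11 + 9
10 + 10
That's 10 in total.

10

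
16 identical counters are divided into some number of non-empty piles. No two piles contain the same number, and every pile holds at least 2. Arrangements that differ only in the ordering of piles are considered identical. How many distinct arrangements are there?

17

They are:
16
2 + 14
3 + 13
4 + 12
5 + 11
2 + 3 + 11
6 + 10
2 + 4 + 10
7 + 9
2 + 5 + 9
3 + 4 + 9
2 + 6 + 8
3 + 5 + 8
3 + 6 + 7
4 + 5 + 7
2 + 3 + 4 + 7
2 + 3 + 5 + 6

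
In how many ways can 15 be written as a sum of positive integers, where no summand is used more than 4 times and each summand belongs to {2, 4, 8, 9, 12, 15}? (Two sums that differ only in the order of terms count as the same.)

3

The partitions of 15 that satisfy the conditions:
15
9, 4, 2
9, 2, 2, 2
Counting gives 3.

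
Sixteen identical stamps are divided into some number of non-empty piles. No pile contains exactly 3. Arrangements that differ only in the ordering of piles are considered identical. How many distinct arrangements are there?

Direct enumeration gives 130 partitions.

130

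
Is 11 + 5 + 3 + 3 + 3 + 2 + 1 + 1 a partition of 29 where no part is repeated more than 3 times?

Yes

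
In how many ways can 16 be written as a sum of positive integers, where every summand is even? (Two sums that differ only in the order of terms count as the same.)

22

Listing the qualifying partitions of 16:
16
2 + 14
4 + 12
2 + 2 + 12
6 + 10
2 + 4 + 10
2 + 2 + 2 + 10
8 + 8
2 + 6 + 8
4 + 4 + 8
2 + 2 + 4 + 8
2 + 2 + 2 + 2 + 8
4 + 6 + 6
2 + 2 + 6 + 6
2 + 4 + 4 + 6
2 + 2 + 2 + 4 + 6
2 + 2 + 2 + 2 + 2 + 6
4 + 4 + 4 + 4
2 + 2 + 4 + 4 + 4
2 + 2 + 2 + 2 + 4 + 4
2 + 2 + 2 + 2 + 2 + 2 + 4
2 + 2 + 2 + 2 + 2 + 2 + 2 + 2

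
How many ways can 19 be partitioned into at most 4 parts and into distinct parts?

There are too many to list fully; the first 12 (by largest part) are:
19
18 + 1
17 + 2
16 + 3
16 + 2 + 1
15 + 4
15 + 3 + 1
14 + 5
14 + 4 + 1
14 + 3 + 2
13 + 6
13 + 5 + 1
…and 37 more, for 49 total.

49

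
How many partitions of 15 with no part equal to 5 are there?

134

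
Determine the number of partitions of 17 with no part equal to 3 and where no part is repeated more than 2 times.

A partial list (first 12 by largest part):
17
16, 1
15, 2
15, 1, 1
14, 2, 1
13, 4
13, 2, 2
13, 2, 1, 1
12, 5
12, 4, 1
12, 2, 2, 1
11, 6
…and 47 more, for 59 total.

59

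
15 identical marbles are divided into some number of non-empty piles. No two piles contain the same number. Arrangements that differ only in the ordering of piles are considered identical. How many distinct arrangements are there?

27

There are too many to list fully; the first 12 (by largest part) are:
15
14+1
13+2
12+3
12+2+1
11+4
11+3+1
10+5
10+4+1
10+3+2
9+6
9+5+1
…and 15 more, for 27 total.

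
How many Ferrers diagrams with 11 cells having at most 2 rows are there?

Enumerating:
11
10,1
9,2
8,3
7,4
6,5
Counting gives 6.

6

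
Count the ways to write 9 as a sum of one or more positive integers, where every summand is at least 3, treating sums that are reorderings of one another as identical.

4

Listing the qualifying partitions of 9:
9
3, 6
4, 5
3, 3, 3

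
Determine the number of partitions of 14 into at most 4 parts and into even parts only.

11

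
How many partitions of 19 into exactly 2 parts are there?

9

The partitions of 19 that satisfy the conditions:
18, 1
17, 2
16, 3
15, 4
14, 5
13, 6
12, 7
11, 8
10, 9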